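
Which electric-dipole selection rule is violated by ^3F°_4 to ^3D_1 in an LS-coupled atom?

the ΔJ = 0, ±1 rule

Initial level: S=1, L=3, J=4, parity odd. Final level: S=1, L=2, J=1, parity even.
Parity must change: odd → even — passes.
ΔS = 0: S: 1 → 1 — passes.
ΔL = 0, ±1 (not L=0↔0): L: 3 → 2, ΔL = -1 — passes.
ΔJ = 0, ±1 (not J=0↔0): J: 4 → 1, ΔJ = -3 — fails.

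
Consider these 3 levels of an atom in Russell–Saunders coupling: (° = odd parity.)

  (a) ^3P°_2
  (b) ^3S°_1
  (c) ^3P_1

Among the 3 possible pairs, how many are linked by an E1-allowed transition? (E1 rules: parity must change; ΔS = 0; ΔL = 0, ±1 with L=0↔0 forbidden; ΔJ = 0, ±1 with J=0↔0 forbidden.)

2

(a)–(b): forbidden (parity).
(a)–(c): allowed.
(b)–(c): allowed.
Allowed pairs: 2 of 3.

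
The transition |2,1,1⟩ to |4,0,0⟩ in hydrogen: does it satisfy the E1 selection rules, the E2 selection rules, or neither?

E1

Δl = 0 − 1 = -1; l_i + l_f = 1.
Δm_l = -1.
E1 (Δl = ±1, |Δm_l| ≤ 1): satisfied.
E2 (Δl = 0,±2, l_i+l_f ≥ 2, |Δm_l| ≤ 2): not satisfied.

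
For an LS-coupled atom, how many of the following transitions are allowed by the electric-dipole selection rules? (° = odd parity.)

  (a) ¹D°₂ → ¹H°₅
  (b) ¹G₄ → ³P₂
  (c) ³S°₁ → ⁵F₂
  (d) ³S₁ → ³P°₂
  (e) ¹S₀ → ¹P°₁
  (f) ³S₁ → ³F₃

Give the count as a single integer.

(a) forbidden (parity, ΔL, ΔJ fail)
(b) forbidden (parity, ΔS, ΔL, ΔJ fail)
(c) forbidden (ΔS, ΔL fail)
(d) allowed
(e) allowed
(f) forbidden (parity, ΔL, ΔJ fail)
Total allowed: 2 of 6.

2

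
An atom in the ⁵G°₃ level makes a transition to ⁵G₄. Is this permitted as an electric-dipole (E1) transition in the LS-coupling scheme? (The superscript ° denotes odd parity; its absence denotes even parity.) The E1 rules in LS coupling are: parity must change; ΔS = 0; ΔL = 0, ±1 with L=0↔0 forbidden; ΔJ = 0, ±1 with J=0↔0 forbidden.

allowed

Initial level: S=2, L=4, J=3, parity odd. Final level: S=2, L=4, J=4, parity even.
Parity must change: odd → even — ✓.
ΔS = 0: S: 2 → 2 — ✓.
ΔJ = 0, ±1 (not J=0↔0): J: 3 → 4, ΔJ = +1 — ✓.
ΔL = 0, ±1 (not L=0↔0): L: 4 → 4, ΔL = +0 — ✓.
All four E1 rules are satisfied.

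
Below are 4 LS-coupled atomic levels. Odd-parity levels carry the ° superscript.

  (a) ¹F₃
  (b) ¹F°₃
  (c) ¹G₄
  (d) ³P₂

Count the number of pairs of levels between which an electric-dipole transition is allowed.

2

(a)–(b): allowed.
(a)–(c): forbidden (parity).
(a)–(d): forbidden (parity, ΔS, ΔL).
(b)–(c): allowed.
(b)–(d): forbidden (ΔS, ΔL).
(c)–(d): forbidden (parity, ΔS, ΔL, ΔJ).
Allowed pairs: 2 of 6.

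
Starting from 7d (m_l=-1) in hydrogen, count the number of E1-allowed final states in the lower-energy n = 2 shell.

2

E1 requires Δl = ±1, so l_f ∈ {1, 3}; with 0 ≤ l_f ≤ n_f−1 = 1, the allowed l_f values are {1}.
For l_f = 1: m_f ∈ {m_i−1, m_i, m_i+1} ∩ [−1, 1] = {-1, 0} → 2 states.
Total: 2.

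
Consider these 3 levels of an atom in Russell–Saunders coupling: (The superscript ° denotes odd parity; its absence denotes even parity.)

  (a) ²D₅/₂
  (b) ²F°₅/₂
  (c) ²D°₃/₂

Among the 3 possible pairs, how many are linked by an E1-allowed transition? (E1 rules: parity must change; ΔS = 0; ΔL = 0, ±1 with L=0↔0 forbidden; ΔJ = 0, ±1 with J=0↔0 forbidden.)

(a)–(b): allowed.
(a)–(c): allowed.
(b)–(c): forbidden (parity).
Allowed pairs: 2 of 3.

2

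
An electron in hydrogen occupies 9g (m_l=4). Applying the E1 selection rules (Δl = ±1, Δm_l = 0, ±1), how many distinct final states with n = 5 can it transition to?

1

E1 requires Δl = ±1, so l_f ∈ {3, 5}; with 0 ≤ l_f ≤ n_f−1 = 4, the allowed l_f values are {3}.
For l_f = 3: m_f ∈ {m_i−1, m_i, m_i+1} ∩ [−3, 3] = {3} → 1 state.
Total: 1.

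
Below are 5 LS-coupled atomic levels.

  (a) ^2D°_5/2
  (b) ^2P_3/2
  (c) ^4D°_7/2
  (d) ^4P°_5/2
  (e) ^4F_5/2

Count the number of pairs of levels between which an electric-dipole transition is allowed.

(a)–(b): allowed.
(a)–(c): forbidden (parity, ΔS).
(a)–(d): forbidden (parity, ΔS).
(a)–(e): forbidden (ΔS).
(b)–(c): forbidden (ΔS, ΔJ).
(b)–(d): forbidden (ΔS).
(b)–(e): forbidden (parity, ΔS, ΔL).
(c)–(d): forbidden (parity).
(c)–(e): allowed.
(d)–(e): forbidden (ΔL).
Allowed pairs: 2 of 10.

2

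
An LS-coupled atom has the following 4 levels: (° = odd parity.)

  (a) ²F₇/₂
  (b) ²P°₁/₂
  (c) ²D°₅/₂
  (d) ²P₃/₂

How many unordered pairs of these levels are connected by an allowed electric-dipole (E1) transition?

3

(a)–(b): forbidden (ΔL, ΔJ).
(a)–(c): allowed.
(a)–(d): forbidden (parity, ΔL, ΔJ).
(b)–(c): forbidden (parity, ΔJ).
(b)–(d): allowed.
(c)–(d): allowed.
Allowed pairs: 3 of 6.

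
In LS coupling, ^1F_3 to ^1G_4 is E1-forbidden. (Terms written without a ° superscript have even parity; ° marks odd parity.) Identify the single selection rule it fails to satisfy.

ΔS = 0: S: 0 → 0 — ✓.
ΔJ = 0, ±1 (not J=0↔0): J: 3 → 4, ΔJ = +1 — ✓.
Parity must change: even → even — ✗.
ΔL = 0, ±1 (not L=0↔0): L: 3 → 4, ΔL = +1 — ✓.

parity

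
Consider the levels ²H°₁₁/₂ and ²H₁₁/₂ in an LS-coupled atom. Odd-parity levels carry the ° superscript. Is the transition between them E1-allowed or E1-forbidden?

Initial level: S=1/2, L=5, J=11/2, parity odd. Final level: S=1/2, L=5, J=11/2, parity even.
Parity must change: odd → even — satisfied.
ΔS = 0: S: 1/2 → 1/2 — satisfied.
ΔL = 0, ±1 (not L=0↔0): L: 5 → 5, ΔL = +0 — satisfied.
ΔJ = 0, ±1 (not J=0↔0): J: 11/2 → 11/2, ΔJ = +0 — satisfied.
All four E1 rules are satisfied.

allowed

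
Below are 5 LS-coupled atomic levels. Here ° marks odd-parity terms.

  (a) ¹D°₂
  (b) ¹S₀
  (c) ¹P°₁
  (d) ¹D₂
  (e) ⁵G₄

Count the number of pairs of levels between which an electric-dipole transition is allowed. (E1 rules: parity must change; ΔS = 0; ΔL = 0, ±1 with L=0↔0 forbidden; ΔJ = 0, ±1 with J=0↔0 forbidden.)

(a)–(b): forbidden (ΔL, ΔJ).
(a)–(c): forbidden (parity).
(a)–(d): allowed.
(a)–(e): forbidden (ΔS, ΔL, ΔJ).
(b)–(c): allowed.
(b)–(d): forbidden (parity, ΔL, ΔJ).
(b)–(e): forbidden (parity, ΔS, ΔL, ΔJ).
(c)–(d): allowed.
(c)–(e): forbidden (ΔS, ΔL, ΔJ).
(d)–(e): forbidden (parity, ΔS, ΔL, ΔJ).
Allowed pairs: 3 of 10.

3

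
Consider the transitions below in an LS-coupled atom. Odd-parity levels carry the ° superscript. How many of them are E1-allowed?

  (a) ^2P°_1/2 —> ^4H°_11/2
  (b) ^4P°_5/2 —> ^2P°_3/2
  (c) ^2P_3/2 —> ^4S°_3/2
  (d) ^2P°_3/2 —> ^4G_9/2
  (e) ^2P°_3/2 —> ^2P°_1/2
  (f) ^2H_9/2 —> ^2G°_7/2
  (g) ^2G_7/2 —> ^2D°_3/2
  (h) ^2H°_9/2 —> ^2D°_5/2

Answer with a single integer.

1

(a) forbidden (parity, ΔS, ΔL, ΔJ fail)
(b) forbidden (parity, ΔS fail)
(c) forbidden (ΔS fails)
(d) forbidden (ΔS, ΔL, ΔJ fail)
(e) forbidden (parity fails)
(f) allowed
(g) forbidden (ΔL, ΔJ fail)
(h) forbidden (parity, ΔL, ΔJ fail)
Total allowed: 1 of 8.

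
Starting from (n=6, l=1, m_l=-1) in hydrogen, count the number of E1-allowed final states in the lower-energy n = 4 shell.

4

E1 requires Δl = ±1, so l_f ∈ {0, 2}; with 0 ≤ l_f ≤ n_f−1 = 3, the allowed l_f values are {0, 2}.
For l_f = 0: m_f ∈ {m_i−1, m_i, m_i+1} ∩ [−0, 0] = {0} → 1 state.
For l_f = 2: m_f ∈ {m_i−1, m_i, m_i+1} ∩ [−2, 2] = {-2, -1, 0} → 3 states.
Total: 4.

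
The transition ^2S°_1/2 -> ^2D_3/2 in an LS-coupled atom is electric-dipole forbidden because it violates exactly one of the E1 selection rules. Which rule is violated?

Reading off the term symbols: S 1/2→1/2, L 0→2, J 1/2→3/2, parity odd→even.
Parity must change: odd → even — ok.
ΔS = 0: S: 1/2 → 1/2 — ok.
ΔJ = 0, ±1 (not J=0↔0): J: 1/2 → 3/2, ΔJ = +1 — ok.
ΔL = 0, ±1 (not L=0↔0): L: 0 → 2, ΔL = +2 — fails.

the ΔL = 0, ±1 rule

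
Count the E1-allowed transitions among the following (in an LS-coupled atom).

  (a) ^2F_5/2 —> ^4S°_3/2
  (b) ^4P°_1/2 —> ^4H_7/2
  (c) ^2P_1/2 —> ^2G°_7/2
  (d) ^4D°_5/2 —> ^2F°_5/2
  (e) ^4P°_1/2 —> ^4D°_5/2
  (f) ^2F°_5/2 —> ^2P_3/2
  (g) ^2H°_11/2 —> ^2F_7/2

0

(a) forbidden (ΔS, ΔL fail)
(b) forbidden (ΔL, ΔJ fail)
(c) forbidden (ΔL, ΔJ fail)
(d) forbidden (parity, ΔS fail)
(e) forbidden (parity, ΔJ fail)
(f) forbidden (ΔL fails)
(g) forbidden (ΔL, ΔJ fail)
Total allowed: 0 of 7.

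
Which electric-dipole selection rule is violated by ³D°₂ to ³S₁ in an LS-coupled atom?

Parity must change: odd → even — ok.
ΔS = 0: S: 1 → 1 — ok.
ΔL = 0, ±1 (not L=0↔0): L: 2 → 0, ΔL = -2 — fails.
ΔJ = 0, ±1 (not J=0↔0): J: 2 → 1, ΔJ = -1 — ok.

the ΔL = 0, ±1 rule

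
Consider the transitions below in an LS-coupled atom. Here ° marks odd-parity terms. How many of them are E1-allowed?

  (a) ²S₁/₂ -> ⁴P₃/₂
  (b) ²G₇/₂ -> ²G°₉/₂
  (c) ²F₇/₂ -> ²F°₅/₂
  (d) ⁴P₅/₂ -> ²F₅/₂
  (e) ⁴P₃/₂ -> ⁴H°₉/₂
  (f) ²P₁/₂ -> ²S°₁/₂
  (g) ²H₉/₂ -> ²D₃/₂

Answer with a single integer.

(a) forbidden (parity, ΔS fail)
(b) allowed
(c) allowed
(d) forbidden (parity, ΔS, ΔL fail)
(e) forbidden (ΔL, ΔJ fail)
(f) allowed
(g) forbidden (parity, ΔL, ΔJ fail)
Total allowed: 3 of 7.

3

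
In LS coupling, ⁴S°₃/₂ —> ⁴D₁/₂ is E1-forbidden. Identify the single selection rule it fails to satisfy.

Reading off the term symbols: S 3/2→3/2, L 0→2, J 3/2→1/2, parity odd→even.
Parity must change: odd → even — passes.
ΔS = 0: S: 3/2 → 3/2 — passes.
ΔL = 0, ±1 (not L=0↔0): L: 0 → 2, ΔL = +2 — fails.
ΔJ = 0, ±1 (not J=0↔0): J: 3/2 → 1/2, ΔJ = -1 — passes.

the ΔL = 0, ±1 rule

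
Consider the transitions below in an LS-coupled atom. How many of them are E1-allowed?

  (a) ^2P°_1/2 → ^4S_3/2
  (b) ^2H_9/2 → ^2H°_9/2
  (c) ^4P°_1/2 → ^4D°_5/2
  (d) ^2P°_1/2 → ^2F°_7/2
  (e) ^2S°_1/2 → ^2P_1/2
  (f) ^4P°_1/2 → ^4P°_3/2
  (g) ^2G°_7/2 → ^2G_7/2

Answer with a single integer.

3

(a) forbidden (ΔS fails)
(b) allowed
(c) forbidden (parity, ΔJ fail)
(d) forbidden (parity, ΔL, ΔJ fail)
(e) allowed
(f) forbidden (parity fails)
(g) allowed
Total allowed: 3 of 7.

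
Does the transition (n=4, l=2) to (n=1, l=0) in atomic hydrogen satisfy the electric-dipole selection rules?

forbidden

Δl = 0 − 2 = -2; the E1 rule Δl = ±1 is fails.
The transition is electric-dipole forbidden.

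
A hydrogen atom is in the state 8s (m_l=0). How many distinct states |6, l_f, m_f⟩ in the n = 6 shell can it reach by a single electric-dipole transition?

E1 requires Δl = ±1, so l_f ∈ {-1, 1}; with 0 ≤ l_f ≤ n_f−1 = 5, the allowed l_f values are {1}.
For l_f = 1: m_f ∈ {m_i−1, m_i, m_i+1} ∩ [−1, 1] = {-1, 0, 1} → 3 states.
Total: 3.

3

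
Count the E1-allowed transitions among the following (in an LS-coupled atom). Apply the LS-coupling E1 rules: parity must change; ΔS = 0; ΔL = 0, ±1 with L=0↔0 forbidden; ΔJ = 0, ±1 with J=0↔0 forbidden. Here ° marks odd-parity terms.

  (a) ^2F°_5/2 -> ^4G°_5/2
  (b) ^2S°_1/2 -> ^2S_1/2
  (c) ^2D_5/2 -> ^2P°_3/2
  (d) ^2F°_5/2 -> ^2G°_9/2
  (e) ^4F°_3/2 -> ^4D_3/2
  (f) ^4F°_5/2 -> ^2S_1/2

(a) forbidden (parity, ΔS fail)
(b) forbidden (ΔL fails)
(c) allowed
(d) forbidden (parity, ΔJ fail)
(e) allowed
(f) forbidden (ΔS, ΔL, ΔJ fail)
Total allowed: 2 of 6.

2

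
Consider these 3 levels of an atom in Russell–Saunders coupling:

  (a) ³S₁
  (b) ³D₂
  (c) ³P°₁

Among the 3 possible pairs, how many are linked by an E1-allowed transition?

(a)–(b): forbidden (parity, ΔL).
(a)–(c): allowed.
(b)–(c): allowed.
Allowed pairs: 2 of 3.

2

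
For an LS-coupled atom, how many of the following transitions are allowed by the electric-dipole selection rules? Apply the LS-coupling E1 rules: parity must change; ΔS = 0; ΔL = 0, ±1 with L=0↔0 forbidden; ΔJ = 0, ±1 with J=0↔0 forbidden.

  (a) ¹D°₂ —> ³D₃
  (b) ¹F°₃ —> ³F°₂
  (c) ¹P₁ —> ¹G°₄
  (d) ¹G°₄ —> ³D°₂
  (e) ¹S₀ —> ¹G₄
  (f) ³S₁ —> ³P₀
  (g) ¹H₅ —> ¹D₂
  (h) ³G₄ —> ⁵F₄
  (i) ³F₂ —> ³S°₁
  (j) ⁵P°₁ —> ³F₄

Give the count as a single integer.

0

(a) forbidden (ΔS fails)
(b) forbidden (parity, ΔS fail)
(c) forbidden (ΔL, ΔJ fail)
(d) forbidden (parity, ΔS, ΔL, ΔJ fail)
(e) forbidden (parity, ΔL, ΔJ fail)
(f) forbidden (parity fails)
(g) forbidden (parity, ΔL, ΔJ fail)
(h) forbidden (parity, ΔS fail)
(i) forbidden (ΔL fails)
(j) forbidden (ΔS, ΔL, ΔJ fail)
Total allowed: 0 of 10.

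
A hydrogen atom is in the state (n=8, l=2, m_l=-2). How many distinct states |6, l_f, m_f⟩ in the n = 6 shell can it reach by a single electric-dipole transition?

E1 requires Δl = ±1, so l_f ∈ {1, 3}; with 0 ≤ l_f ≤ n_f−1 = 5, the allowed l_f values are {1, 3}.
For l_f = 1: m_f ∈ {m_i−1, m_i, m_i+1} ∩ [−1, 1] = {-1} → 1 state.
For l_f = 3: m_f ∈ {m_i−1, m_i, m_i+1} ∩ [−3, 3] = {-3, -2, -1} → 3 states.
Total: 4.

4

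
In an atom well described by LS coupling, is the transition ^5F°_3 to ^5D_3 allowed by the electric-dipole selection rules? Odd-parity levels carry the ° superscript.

Initial level: S=2, L=3, J=3, parity odd. Final level: S=2, L=2, J=3, parity even.
ΔL = 0, ±1 (not L=0↔0): L: 3 → 2, ΔL = -1 — passes.
ΔS = 0: S: 2 → 2 — passes.
ΔJ = 0, ±1 (not J=0↔0): J: 3 → 3, ΔJ = +0 — passes.
Parity must change: odd → even — passes.
All four E1 rules are satisfied.

allowed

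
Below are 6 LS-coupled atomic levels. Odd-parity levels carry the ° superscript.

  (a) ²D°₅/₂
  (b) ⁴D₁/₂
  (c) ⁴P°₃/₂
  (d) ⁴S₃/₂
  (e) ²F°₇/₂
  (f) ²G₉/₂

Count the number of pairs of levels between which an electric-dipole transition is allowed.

3

(a)–(b): forbidden (ΔS, ΔJ).
(a)–(c): forbidden (parity, ΔS).
(a)–(d): forbidden (ΔS, ΔL).
(a)–(e): forbidden (parity).
(a)–(f): forbidden (ΔL, ΔJ).
(b)–(c): allowed.
(b)–(d): forbidden (parity, ΔL).
(b)–(e): forbidden (ΔS, ΔJ).
(b)–(f): forbidden (parity, ΔS, ΔL, ΔJ).
(c)–(d): allowed.
(c)–(e): forbidden (parity, ΔS, ΔL, ΔJ).
(c)–(f): forbidden (ΔS, ΔL, ΔJ).
(d)–(e): forbidden (ΔS, ΔL, ΔJ).
(d)–(f): forbidden (parity, ΔS, ΔL, ΔJ).
(e)–(f): allowed.
Allowed pairs: 3 of 15.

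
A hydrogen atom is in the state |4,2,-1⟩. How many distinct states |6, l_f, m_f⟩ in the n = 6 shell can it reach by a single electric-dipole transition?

5

E1 requires Δl = ±1, so l_f ∈ {1, 3}; with 0 ≤ l_f ≤ n_f−1 = 5, the allowed l_f values are {1, 3}.
For l_f = 1: m_f ∈ {m_i−1, m_i, m_i+1} ∩ [−1, 1] = {-1, 0} → 2 states.
For l_f = 3: m_f ∈ {m_i−1, m_i, m_i+1} ∩ [−3, 3] = {-2, -1, 0} → 3 states.
Total: 5.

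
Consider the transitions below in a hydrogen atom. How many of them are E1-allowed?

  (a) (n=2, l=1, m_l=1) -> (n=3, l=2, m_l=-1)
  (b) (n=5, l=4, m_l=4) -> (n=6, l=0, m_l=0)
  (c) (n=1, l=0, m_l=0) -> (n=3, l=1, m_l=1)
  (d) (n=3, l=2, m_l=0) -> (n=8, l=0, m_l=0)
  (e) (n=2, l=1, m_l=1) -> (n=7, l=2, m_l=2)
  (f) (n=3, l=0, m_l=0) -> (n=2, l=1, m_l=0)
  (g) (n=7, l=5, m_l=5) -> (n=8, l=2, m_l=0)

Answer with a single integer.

(a) forbidden — Δm_l = -2 (E1 requires Δm_l = 0, ±1)
(b) forbidden — Δl = -4 (E1 requires Δl = ±1); Δm_l = -4 (E1 requires Δm_l = 0, ±1)
(c) allowed
(d) forbidden — Δl = -2 (E1 requires Δl = ±1)
(e) allowed
(f) allowed
(g) forbidden — Δl = -3 (E1 requires Δl = ±1); Δm_l = -5 (E1 requires Δm_l = 0, ±1)
Total allowed: 3 of 7.

3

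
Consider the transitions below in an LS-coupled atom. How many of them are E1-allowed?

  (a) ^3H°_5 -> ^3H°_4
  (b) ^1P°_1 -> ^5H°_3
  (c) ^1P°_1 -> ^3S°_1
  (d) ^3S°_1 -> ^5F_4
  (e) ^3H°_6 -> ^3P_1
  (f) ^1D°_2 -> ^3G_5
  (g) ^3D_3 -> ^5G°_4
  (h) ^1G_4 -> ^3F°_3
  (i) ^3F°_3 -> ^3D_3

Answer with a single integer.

(a) forbidden (parity fails)
(b) forbidden (parity, ΔS, ΔL, ΔJ fail)
(c) forbidden (parity, ΔS fail)
(d) forbidden (ΔS, ΔL, ΔJ fail)
(e) forbidden (ΔL, ΔJ fail)
(f) forbidden (ΔS, ΔL, ΔJ fail)
(g) forbidden (ΔS, ΔL fail)
(h) forbidden (ΔS fails)
(i) allowed
Total allowed: 1 of 9.

1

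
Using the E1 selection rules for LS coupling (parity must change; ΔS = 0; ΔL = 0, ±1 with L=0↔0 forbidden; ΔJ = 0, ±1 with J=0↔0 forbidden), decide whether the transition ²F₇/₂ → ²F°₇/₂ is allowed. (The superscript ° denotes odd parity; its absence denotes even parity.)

Parity must change: even → odd — passes.
ΔS = 0: S: 1/2 → 1/2 — passes.
ΔL = 0, ±1 (not L=0↔0): L: 3 → 3, ΔL = +0 — passes.
ΔJ = 0, ±1 (not J=0↔0): J: 7/2 → 7/2, ΔJ = +0 — passes.
All four E1 rules are satisfied.

allowed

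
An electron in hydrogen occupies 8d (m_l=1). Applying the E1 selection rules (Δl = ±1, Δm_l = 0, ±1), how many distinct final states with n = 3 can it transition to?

2

E1 requires Δl = ±1, so l_f ∈ {1, 3}; with 0 ≤ l_f ≤ n_f−1 = 2, the allowed l_f values are {1}.
For l_f = 1: m_f ∈ {m_i−1, m_i, m_i+1} ∩ [−1, 1] = {0, 1} → 2 states.
Total: 2.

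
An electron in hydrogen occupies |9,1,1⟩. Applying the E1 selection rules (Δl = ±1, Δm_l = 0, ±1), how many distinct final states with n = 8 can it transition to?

4

E1 requires Δl = ±1, so l_f ∈ {0, 2}; with 0 ≤ l_f ≤ n_f−1 = 7, the allowed l_f values are {0, 2}.
For l_f = 0: m_f ∈ {m_i−1, m_i, m_i+1} ∩ [−0, 0] = {0} → 1 state.
For l_f = 2: m_f ∈ {m_i−1, m_i, m_i+1} ∩ [−2, 2] = {0, 1, 2} → 3 states.
Total: 4.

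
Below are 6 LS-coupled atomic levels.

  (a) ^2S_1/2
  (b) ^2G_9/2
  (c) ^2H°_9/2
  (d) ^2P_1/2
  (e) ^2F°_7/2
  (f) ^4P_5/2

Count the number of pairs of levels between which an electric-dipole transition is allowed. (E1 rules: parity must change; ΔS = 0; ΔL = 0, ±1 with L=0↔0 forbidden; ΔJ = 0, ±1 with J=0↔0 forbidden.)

(a)–(b): forbidden (parity, ΔL, ΔJ).
(a)–(c): forbidden (ΔL, ΔJ).
(a)–(d): forbidden (parity).
(a)–(e): forbidden (ΔL, ΔJ).
(a)–(f): forbidden (parity, ΔS, ΔJ).
(b)–(c): allowed.
(b)–(d): forbidden (parity, ΔL, ΔJ).
(b)–(e): allowed.
(b)–(f): forbidden (parity, ΔS, ΔL, ΔJ).
(c)–(d): forbidden (ΔL, ΔJ).
(c)–(e): forbidden (parity, ΔL).
(c)–(f): forbidden (ΔS, ΔL, ΔJ).
(d)–(e): forbidden (ΔL, ΔJ).
(d)–(f): forbidden (parity, ΔS, ΔJ).
(e)–(f): forbidden (ΔS, ΔL).
Allowed pairs: 2 of 15.

2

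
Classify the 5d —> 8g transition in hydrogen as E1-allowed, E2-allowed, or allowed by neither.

E2

Δl = 4 − 2 = +2; l_i + l_f = 6.
E1 (Δl = ±1): not satisfied.
E2 (Δl = 0,±2, l_i+l_f ≥ 2): satisfied.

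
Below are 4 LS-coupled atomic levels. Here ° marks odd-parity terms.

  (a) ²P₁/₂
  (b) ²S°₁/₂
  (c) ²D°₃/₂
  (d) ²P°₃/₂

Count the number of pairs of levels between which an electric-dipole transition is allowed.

(a)–(b): allowed.
(a)–(c): allowed.
(a)–(d): allowed.
(b)–(c): forbidden (parity, ΔL).
(b)–(d): forbidden (parity).
(c)–(d): forbidden (parity).
Allowed pairs: 3 of 6.

3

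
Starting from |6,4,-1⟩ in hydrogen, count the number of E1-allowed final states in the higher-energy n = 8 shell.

E1 requires Δl = ±1, so l_f ∈ {3, 5}; with 0 ≤ l_f ≤ n_f−1 = 7, the allowed l_f values are {3, 5}.
For l_f = 3: m_f ∈ {m_i−1, m_i, m_i+1} ∩ [−3, 3] = {-2, -1, 0} → 3 states.
For l_f = 5: m_f ∈ {m_i−1, m_i, m_i+1} ∩ [−5, 5] = {-2, -1, 0} → 3 states.
Total: 6.

6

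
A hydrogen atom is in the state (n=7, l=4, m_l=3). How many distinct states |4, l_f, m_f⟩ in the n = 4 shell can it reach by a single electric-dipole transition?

E1 requires Δl = ±1, so l_f ∈ {3, 5}; with 0 ≤ l_f ≤ n_f−1 = 3, the allowed l_f values are {3}.
For l_f = 3: m_f ∈ {m_i−1, m_i, m_i+1} ∩ [−3, 3] = {2, 3} → 2 states.
Total: 2.

2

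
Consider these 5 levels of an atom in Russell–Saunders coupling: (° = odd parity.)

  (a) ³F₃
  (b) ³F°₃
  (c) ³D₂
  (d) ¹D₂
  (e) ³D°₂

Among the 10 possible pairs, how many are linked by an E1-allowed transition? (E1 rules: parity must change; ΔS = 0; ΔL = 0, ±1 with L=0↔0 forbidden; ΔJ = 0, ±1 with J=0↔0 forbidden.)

4

(a)–(b): allowed.
(a)–(c): forbidden (parity).
(a)–(d): forbidden (parity, ΔS).
(a)–(e): allowed.
(b)–(c): allowed.
(b)–(d): forbidden (ΔS).
(b)–(e): forbidden (parity).
(c)–(d): forbidden (parity, ΔS).
(c)–(e): allowed.
(d)–(e): forbidden (ΔS).
Allowed pairs: 4 of 10.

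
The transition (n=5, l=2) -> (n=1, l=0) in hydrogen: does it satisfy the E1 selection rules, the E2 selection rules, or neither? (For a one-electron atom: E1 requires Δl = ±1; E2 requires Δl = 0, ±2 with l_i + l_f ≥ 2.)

Δl = 0 − 2 = -2; l_i + l_f = 2.
E1 (Δl = ±1): not satisfied.
E2 (Δl = 0,±2, l_i+l_f ≥ 2): satisfied.

E2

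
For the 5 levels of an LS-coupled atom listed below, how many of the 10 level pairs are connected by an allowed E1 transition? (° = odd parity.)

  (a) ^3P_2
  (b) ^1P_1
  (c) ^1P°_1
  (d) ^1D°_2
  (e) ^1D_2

(a)–(b): forbidden (parity, ΔS).
(a)–(c): forbidden (ΔS).
(a)–(d): forbidden (ΔS).
(a)–(e): forbidden (parity, ΔS).
(b)–(c): allowed.
(b)–(d): allowed.
(b)–(e): forbidden (parity).
(c)–(d): forbidden (parity).
(c)–(e): allowed.
(d)–(e): allowed.
Allowed pairs: 4 of 10.

4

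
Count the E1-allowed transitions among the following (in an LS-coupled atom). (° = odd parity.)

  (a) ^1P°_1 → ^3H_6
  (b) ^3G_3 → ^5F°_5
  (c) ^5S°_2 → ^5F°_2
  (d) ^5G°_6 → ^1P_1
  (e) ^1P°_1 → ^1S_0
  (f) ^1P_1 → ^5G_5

1

(a) forbidden (ΔS, ΔL, ΔJ fail)
(b) forbidden (ΔS, ΔJ fail)
(c) forbidden (parity, ΔL fail)
(d) forbidden (ΔS, ΔL, ΔJ fail)
(e) allowed
(f) forbidden (parity, ΔS, ΔL, ΔJ fail)
Total allowed: 1 of 6.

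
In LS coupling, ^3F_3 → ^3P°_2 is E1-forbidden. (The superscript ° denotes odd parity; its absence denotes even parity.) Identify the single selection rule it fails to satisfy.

the ΔL = 0, ±1 rule

Parity must change: even → odd — ok.
ΔS = 0: S: 1 → 1 — ok.
ΔL = 0, ±1 (not L=0↔0): L: 3 → 1, ΔL = -2 — fails.
ΔJ = 0, ±1 (not J=0↔0): J: 3 → 2, ΔJ = -1 — ok.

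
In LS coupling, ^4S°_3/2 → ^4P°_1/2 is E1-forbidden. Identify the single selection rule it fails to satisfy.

parity

Initial level: S=3/2, L=0, J=3/2, parity odd. Final level: S=3/2, L=1, J=1/2, parity odd.
Parity must change: odd → odd — violated.
ΔS = 0: S: 3/2 → 3/2 — satisfied.
ΔL = 0, ±1 (not L=0↔0): L: 0 → 1, ΔL = +1 — satisfied.
ΔJ = 0, ±1 (not J=0↔0): J: 3/2 → 1/2, ΔJ = -1 — satisfied.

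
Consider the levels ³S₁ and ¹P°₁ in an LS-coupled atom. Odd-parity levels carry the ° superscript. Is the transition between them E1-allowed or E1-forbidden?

forbidden

Reading off the term symbols: S 1→0, L 0→1, J 1→1, parity even→odd.
ΔL = 0, ±1 (not L=0↔0): L: 0 → 1, ΔL = +1 — ✓.
Parity must change: even → odd — ✓.
ΔJ = 0, ±1 (not J=0↔0): J: 1 → 1, ΔJ = +0 — ✓.
ΔS = 0: S: 1 → 0 — ✗.
Rule(s) violated: ΔS.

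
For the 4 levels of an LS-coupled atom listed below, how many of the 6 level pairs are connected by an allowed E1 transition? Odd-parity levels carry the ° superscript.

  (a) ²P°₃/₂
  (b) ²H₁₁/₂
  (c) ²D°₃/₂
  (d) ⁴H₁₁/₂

(a)–(b): forbidden (ΔL, ΔJ).
(a)–(c): forbidden (parity).
(a)–(d): forbidden (ΔS, ΔL, ΔJ).
(b)–(c): forbidden (ΔL, ΔJ).
(b)–(d): forbidden (parity, ΔS).
(c)–(d): forbidden (ΔS, ΔL, ΔJ).
Allowed pairs: 0 of 6.

0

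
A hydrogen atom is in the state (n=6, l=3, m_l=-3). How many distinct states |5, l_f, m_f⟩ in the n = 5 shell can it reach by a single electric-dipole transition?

E1 requires Δl = ±1, so l_f ∈ {2, 4}; with 0 ≤ l_f ≤ n_f−1 = 4, the allowed l_f values are {2, 4}.
For l_f = 2: m_f ∈ {m_i−1, m_i, m_i+1} ∩ [−2, 2] = {-2} → 1 state.
For l_f = 4: m_f ∈ {m_i−1, m_i, m_i+1} ∩ [−4, 4] = {-4, -3, -2} → 3 states.
Total: 4.

4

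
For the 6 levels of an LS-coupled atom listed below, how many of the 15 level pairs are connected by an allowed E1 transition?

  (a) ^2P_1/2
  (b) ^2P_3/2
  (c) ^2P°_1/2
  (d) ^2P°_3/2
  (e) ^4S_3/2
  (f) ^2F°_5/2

(a)–(b): forbidden (parity).
(a)–(c): allowed.
(a)–(d): allowed.
(a)–(e): forbidden (parity, ΔS).
(a)–(f): forbidden (ΔL, ΔJ).
(b)–(c): allowed.
(b)–(d): allowed.
(b)–(e): forbidden (parity, ΔS).
(b)–(f): forbidden (ΔL).
(c)–(d): forbidden (parity).
(c)–(e): forbidden (ΔS).
(c)–(f): forbidden (parity, ΔL, ΔJ).
(d)–(e): forbidden (ΔS).
(d)–(f): forbidden (parity, ΔL).
(e)–(f): forbidden (ΔS, ΔL).
Allowed pairs: 4 of 15.

4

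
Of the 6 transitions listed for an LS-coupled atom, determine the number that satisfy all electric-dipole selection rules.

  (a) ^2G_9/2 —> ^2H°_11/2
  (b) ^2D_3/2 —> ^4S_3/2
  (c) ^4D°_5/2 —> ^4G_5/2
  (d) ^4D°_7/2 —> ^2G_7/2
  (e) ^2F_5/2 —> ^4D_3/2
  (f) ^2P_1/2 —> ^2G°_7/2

(a) allowed
(b) forbidden (parity, ΔS, ΔL fail)
(c) forbidden (ΔL fails)
(d) forbidden (ΔS, ΔL fail)
(e) forbidden (parity, ΔS fail)
(f) forbidden (ΔL, ΔJ fail)
Total allowed: 1 of 6.

1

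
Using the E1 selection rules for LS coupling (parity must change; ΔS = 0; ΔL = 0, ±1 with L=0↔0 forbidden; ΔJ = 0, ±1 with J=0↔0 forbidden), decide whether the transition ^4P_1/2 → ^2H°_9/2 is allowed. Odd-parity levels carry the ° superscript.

Parity must change: even → odd — ✓.
ΔS = 0: S: 3/2 → 1/2 — ✗.
ΔL = 0, ±1 (not L=0↔0): L: 1 → 5, ΔL = +4 — ✗.
ΔJ = 0, ±1 (not J=0↔0): J: 1/2 → 9/2, ΔJ = +4 — ✗.
Rule(s) violated: ΔS, ΔL, ΔJ.

forbidden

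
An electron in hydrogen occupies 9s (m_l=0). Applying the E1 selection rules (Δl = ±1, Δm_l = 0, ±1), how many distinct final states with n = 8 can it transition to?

E1 requires Δl = ±1, so l_f ∈ {-1, 1}; with 0 ≤ l_f ≤ n_f−1 = 7, the allowed l_f values are {1}.
For l_f = 1: m_f ∈ {m_i−1, m_i, m_i+1} ∩ [−1, 1] = {-1, 0, 1} → 3 states.
Total: 3.

3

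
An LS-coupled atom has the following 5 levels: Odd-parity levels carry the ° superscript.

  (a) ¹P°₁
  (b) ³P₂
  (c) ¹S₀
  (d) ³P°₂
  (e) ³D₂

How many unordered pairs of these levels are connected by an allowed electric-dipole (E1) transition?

(a)–(b): forbidden (ΔS).
(a)–(c): allowed.
(a)–(d): forbidden (parity, ΔS).
(a)–(e): forbidden (ΔS).
(b)–(c): forbidden (parity, ΔS, ΔJ).
(b)–(d): allowed.
(b)–(e): forbidden (parity).
(c)–(d): forbidden (ΔS, ΔJ).
(c)–(e): forbidden (parity, ΔS, ΔL, ΔJ).
(d)–(e): allowed.
Allowed pairs: 3 of 10.

3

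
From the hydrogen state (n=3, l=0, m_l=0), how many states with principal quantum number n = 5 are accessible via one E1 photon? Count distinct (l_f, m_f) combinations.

3

E1 requires Δl = ±1, so l_f ∈ {-1, 1}; with 0 ≤ l_f ≤ n_f−1 = 4, the allowed l_f values are {1}.
For l_f = 1: m_f ∈ {m_i−1, m_i, m_i+1} ∩ [−1, 1] = {-1, 0, 1} → 3 states.
Total: 3.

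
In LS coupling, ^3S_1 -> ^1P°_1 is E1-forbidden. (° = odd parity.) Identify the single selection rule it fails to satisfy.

the ΔS = 0 rule

Initial level: S=1, L=0, J=1, parity even. Final level: S=0, L=1, J=1, parity odd.
Parity must change: even → odd — satisfied.
ΔS = 0: S: 1 → 0 — violated.
ΔL = 0, ±1 (not L=0↔0): L: 0 → 1, ΔL = +1 — satisfied.
ΔJ = 0, ±1 (not J=0↔0): J: 1 → 1, ΔJ = +0 — satisfied.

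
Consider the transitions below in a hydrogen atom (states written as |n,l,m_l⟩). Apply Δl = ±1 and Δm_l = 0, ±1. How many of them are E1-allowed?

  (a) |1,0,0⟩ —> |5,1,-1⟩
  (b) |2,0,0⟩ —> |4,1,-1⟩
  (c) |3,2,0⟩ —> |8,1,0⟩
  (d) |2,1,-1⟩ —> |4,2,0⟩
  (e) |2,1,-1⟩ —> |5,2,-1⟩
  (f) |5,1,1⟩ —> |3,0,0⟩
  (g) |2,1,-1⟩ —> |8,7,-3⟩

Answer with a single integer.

(a) allowed
(b) allowed
(c) allowed
(d) allowed
(e) allowed
(f) allowed
(g) forbidden — Δl = +6 (E1 requires Δl = ±1); Δm_l = -2 (E1 requires Δm_l = 0, ±1)
Total allowed: 6 of 7.

6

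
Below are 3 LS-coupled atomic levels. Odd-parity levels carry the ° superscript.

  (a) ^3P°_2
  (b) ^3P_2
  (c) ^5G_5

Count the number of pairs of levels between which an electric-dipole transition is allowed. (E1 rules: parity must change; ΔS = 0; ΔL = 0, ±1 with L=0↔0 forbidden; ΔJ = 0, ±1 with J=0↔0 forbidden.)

1

(a)–(b): allowed.
(a)–(c): forbidden (ΔS, ΔL, ΔJ).
(b)–(c): forbidden (parity, ΔS, ΔL, ΔJ).
Allowed pairs: 1 of 3.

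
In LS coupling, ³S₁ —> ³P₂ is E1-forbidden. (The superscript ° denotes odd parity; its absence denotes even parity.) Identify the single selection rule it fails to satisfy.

parity

ΔS = 0: S: 1 → 1 — ✓.
ΔJ = 0, ±1 (not J=0↔0): J: 1 → 2, ΔJ = +1 — ✓.
ΔL = 0, ±1 (not L=0↔0): L: 0 → 1, ΔL = +1 — ✓.
Parity must change: even → even — ✗.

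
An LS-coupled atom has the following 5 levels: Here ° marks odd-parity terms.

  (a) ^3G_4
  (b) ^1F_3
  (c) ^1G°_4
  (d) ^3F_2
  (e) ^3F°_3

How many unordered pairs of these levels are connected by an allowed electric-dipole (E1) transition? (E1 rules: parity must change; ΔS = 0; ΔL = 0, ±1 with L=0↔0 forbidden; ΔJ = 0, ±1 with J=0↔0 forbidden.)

(a)–(b): forbidden (parity, ΔS).
(a)–(c): forbidden (ΔS).
(a)–(d): forbidden (parity, ΔJ).
(a)–(e): allowed.
(b)–(c): allowed.
(b)–(d): forbidden (parity, ΔS).
(b)–(e): forbidden (ΔS).
(c)–(d): forbidden (ΔS, ΔJ).
(c)–(e): forbidden (parity, ΔS).
(d)–(e): allowed.
Allowed pairs: 3 of 10.

3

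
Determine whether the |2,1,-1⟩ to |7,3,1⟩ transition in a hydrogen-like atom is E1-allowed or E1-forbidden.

l: 1 → 3 (Δl = +2). Δl = ±1 fails.
Δm_l = 1 − (-1) = +2. E1 requires Δm_l = 0, ±1: fails.
The transition is electric-dipole forbidden.

forbidden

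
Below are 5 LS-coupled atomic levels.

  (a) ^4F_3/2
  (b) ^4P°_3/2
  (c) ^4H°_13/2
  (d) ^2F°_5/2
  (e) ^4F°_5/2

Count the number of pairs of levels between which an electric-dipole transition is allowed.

1

(a)–(b): forbidden (ΔL).
(a)–(c): forbidden (ΔL, ΔJ).
(a)–(d): forbidden (ΔS).
(a)–(e): allowed.
(b)–(c): forbidden (parity, ΔL, ΔJ).
(b)–(d): forbidden (parity, ΔS, ΔL).
(b)–(e): forbidden (parity, ΔL).
(c)–(d): forbidden (parity, ΔS, ΔL, ΔJ).
(c)–(e): forbidden (parity, ΔL, ΔJ).
(d)–(e): forbidden (parity, ΔS).
Allowed pairs: 1 of 10.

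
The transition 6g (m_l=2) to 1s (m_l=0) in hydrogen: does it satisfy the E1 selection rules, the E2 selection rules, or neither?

neither

Δl = 0 − 4 = -4; l_i + l_f = 4.
Δm_l = -2.
E1 (Δl = ±1, |Δm_l| ≤ 1): not satisfied.
E2 (Δl = 0,±2, l_i+l_f ≥ 2, |Δm_l| ≤ 2): not satisfied.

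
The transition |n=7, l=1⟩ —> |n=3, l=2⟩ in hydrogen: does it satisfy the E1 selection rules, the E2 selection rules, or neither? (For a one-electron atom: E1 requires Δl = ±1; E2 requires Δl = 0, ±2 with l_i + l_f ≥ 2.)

Δl = 2 − 1 = +1; l_i + l_f = 3.
E1 (Δl = ±1): satisfied.
E2 (Δl = 0,±2, l_i+l_f ≥ 2): not satisfied.

E1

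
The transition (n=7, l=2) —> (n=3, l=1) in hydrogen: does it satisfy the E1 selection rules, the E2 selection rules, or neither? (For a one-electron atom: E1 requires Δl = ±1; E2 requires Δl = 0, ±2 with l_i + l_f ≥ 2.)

E1

Δl = 1 − 2 = -1; l_i + l_f = 3.
E1 (Δl = ±1): satisfied.
E2 (Δl = 0,±2, l_i+l_f ≥ 2): not satisfied.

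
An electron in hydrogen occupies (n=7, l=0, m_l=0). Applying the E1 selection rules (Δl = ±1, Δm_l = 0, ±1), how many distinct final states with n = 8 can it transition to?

3

E1 requires Δl = ±1, so l_f ∈ {-1, 1}; with 0 ≤ l_f ≤ n_f−1 = 7, the allowed l_f values are {1}.
For l_f = 1: m_f ∈ {m_i−1, m_i, m_i+1} ∩ [−1, 1] = {-1, 0, 1} → 3 states.
Total: 3.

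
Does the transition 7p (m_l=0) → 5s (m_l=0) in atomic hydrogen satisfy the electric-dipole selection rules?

allowed

l: 1 → 0 (Δl = -1). Δl = ±1 ✓.
m_l: 0 → 0 (Δm_l = +0). |Δm_l| ≤ 1 ✓.
All E1 selection rules are satisfied.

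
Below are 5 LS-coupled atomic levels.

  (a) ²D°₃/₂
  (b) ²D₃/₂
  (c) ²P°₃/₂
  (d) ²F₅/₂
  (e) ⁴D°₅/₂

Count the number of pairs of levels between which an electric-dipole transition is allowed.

3

(a)–(b): allowed.
(a)–(c): forbidden (parity).
(a)–(d): allowed.
(a)–(e): forbidden (parity, ΔS).
(b)–(c): allowed.
(b)–(d): forbidden (parity).
(b)–(e): forbidden (ΔS).
(c)–(d): forbidden (ΔL).
(c)–(e): forbidden (parity, ΔS).
(d)–(e): forbidden (ΔS).
Allowed pairs: 3 of 10.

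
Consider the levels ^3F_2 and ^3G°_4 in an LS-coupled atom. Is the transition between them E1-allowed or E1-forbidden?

Parity must change: even → odd — satisfied.
ΔS = 0: S: 1 → 1 — satisfied.
ΔL = 0, ±1 (not L=0↔0): L: 3 → 4, ΔL = +1 — satisfied.
ΔJ = 0, ±1 (not J=0↔0): J: 2 → 4, ΔJ = +2 — violated.
Rule(s) violated: ΔJ.

forbidden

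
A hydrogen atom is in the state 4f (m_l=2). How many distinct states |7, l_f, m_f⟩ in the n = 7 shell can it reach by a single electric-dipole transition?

5

E1 requires Δl = ±1, so l_f ∈ {2, 4}; with 0 ≤ l_f ≤ n_f−1 = 6, the allowed l_f values are {2, 4}.
For l_f = 2: m_f ∈ {m_i−1, m_i, m_i+1} ∩ [−2, 2] = {1, 2} → 2 states.
For l_f = 4: m_f ∈ {m_i−1, m_i, m_i+1} ∩ [−4, 4] = {1, 2, 3} → 3 states.
Total: 5.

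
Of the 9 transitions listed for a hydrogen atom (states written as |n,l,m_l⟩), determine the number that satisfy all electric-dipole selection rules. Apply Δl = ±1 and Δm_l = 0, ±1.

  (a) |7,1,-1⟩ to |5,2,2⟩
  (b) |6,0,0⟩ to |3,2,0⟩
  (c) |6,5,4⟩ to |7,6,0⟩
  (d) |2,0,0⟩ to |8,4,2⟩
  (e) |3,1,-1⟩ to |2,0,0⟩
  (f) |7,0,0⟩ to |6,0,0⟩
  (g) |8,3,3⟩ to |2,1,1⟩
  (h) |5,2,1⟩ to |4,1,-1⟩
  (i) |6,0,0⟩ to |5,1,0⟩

(a) forbidden — Δm_l = +3 (E1 requires Δm_l = 0, ±1)
(b) forbidden — Δl = +2 (E1 requires Δl = ±1)
(c) forbidden — Δm_l = -4 (E1 requires Δm_l = 0, ±1)
(d) forbidden — Δl = +4 (E1 requires Δl = ±1); Δm_l = +2 (E1 requires Δm_l = 0, ±1)
(e) allowed
(f) forbidden — Δl = +0 (E1 requires Δl = ±1)
(g) forbidden — Δl = -2 (E1 requires Δl = ±1); Δm_l = -2 (E1 requires Δm_l = 0, ±1)
(h) forbidden — Δm_l = -2 (E1 requires Δm_l = 0, ±1)
(i) allowed
Total allowed: 2 of 9.

2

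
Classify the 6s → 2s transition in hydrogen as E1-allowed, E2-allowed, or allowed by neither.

Δl = 0 − 0 = +0; l_i + l_f = 0.
E1 (Δl = ±1): not satisfied.
E2 (Δl = 0,±2, l_i+l_f ≥ 2): not satisfied.

neither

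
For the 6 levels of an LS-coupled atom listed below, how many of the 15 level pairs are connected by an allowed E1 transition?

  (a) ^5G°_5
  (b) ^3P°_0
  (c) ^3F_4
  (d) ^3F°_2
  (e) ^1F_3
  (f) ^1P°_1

0

(a)–(b): forbidden (parity, ΔS, ΔL, ΔJ).
(a)–(c): forbidden (ΔS).
(a)–(d): forbidden (parity, ΔS, ΔJ).
(a)–(e): forbidden (ΔS, ΔJ).
(a)–(f): forbidden (parity, ΔS, ΔL, ΔJ).
(b)–(c): forbidden (ΔL, ΔJ).
(b)–(d): forbidden (parity, ΔL, ΔJ).
(b)–(e): forbidden (ΔS, ΔL, ΔJ).
(b)–(f): forbidden (parity, ΔS).
(c)–(d): forbidden (ΔJ).
(c)–(e): forbidden (parity, ΔS).
(c)–(f): forbidden (ΔS, ΔL, ΔJ).
(d)–(e): forbidden (ΔS).
(d)–(f): forbidden (parity, ΔS, ΔL).
(e)–(f): forbidden (ΔL, ΔJ).
Allowed pairs: 0 of 15.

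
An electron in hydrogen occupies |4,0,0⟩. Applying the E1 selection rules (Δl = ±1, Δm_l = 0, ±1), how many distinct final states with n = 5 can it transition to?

E1 requires Δl = ±1, so l_f ∈ {-1, 1}; with 0 ≤ l_f ≤ n_f−1 = 4, the allowed l_f values are {1}.
For l_f = 1: m_f ∈ {m_i−1, m_i, m_i+1} ∩ [−1, 1] = {-1, 0, 1} → 3 states.
Total: 3.

3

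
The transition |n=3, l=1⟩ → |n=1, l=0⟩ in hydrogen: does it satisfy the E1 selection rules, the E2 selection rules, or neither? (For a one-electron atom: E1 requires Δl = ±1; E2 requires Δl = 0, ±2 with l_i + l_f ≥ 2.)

E1

Δl = 0 − 1 = -1; l_i + l_f = 1.
E1 (Δl = ±1): satisfied.
E2 (Δl = 0,±2, l_i+l_f ≥ 2): not satisfied.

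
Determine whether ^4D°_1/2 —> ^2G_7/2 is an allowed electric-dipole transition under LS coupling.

Initial level: S=3/2, L=2, J=1/2, parity odd. Final level: S=1/2, L=4, J=7/2, parity even.
Parity must change: odd → even — ✓.
ΔS = 0: S: 3/2 → 1/2 — ✗.
ΔL = 0, ±1 (not L=0↔0): L: 2 → 4, ΔL = +2 — ✗.
ΔJ = 0, ±1 (not J=0↔0): J: 1/2 → 7/2, ΔJ = +3 — ✗.
Rule(s) violated: ΔS, ΔL, ΔJ.

forbidden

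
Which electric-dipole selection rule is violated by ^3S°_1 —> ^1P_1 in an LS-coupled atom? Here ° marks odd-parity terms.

the ΔS = 0 rule

Parity must change: odd → even — ✓.
ΔJ = 0, ±1 (not J=0↔0): J: 1 → 1, ΔJ = +0 — ✓.
ΔS = 0: S: 1 → 0 — ✗.
ΔL = 0, ±1 (not L=0↔0): L: 0 → 1, ΔL = +1 — ✓.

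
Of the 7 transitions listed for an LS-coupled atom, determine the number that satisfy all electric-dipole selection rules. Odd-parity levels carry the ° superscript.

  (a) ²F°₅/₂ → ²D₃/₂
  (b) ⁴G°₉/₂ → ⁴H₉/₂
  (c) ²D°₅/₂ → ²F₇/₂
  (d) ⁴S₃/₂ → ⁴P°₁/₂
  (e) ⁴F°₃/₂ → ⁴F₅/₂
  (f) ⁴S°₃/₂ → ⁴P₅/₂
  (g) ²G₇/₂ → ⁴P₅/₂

6

(a) allowed
(b) allowed
(c) allowed
(d) allowed
(e) allowed
(f) allowed
(g) forbidden (parity, ΔS, ΔL fail)
Total allowed: 6 of 7.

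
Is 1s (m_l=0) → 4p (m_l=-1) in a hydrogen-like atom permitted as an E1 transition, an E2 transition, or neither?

E1

Δl = 1 − 0 = +1; l_i + l_f = 1.
Δm_l = -1.
E1 (Δl = ±1, |Δm_l| ≤ 1): satisfied.
E2 (Δl = 0,±2, l_i+l_f ≥ 2, |Δm_l| ≤ 2): not satisfied.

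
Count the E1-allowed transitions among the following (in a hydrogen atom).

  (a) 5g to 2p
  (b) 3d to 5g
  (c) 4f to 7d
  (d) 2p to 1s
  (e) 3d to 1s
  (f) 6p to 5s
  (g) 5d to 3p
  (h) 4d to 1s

4

(a) forbidden — Δl = -3 (E1 requires Δl = ±1)
(b) forbidden — Δl = +2 (E1 requires Δl = ±1)
(c) allowed
(d) allowed
(e) forbidden — Δl = -2 (E1 requires Δl = ±1)
(f) allowed
(g) allowed
(h) forbidden — Δl = -2 (E1 requires Δl = ±1)
Total allowed: 4 of 8.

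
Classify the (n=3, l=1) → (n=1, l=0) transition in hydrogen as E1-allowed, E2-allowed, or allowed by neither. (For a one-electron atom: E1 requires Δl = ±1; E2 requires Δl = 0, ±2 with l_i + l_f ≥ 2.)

E1

Δl = 0 − 1 = -1; l_i + l_f = 1.
E1 (Δl = ±1): satisfied.
E2 (Δl = 0,±2, l_i+l_f ≥ 2): not satisfied.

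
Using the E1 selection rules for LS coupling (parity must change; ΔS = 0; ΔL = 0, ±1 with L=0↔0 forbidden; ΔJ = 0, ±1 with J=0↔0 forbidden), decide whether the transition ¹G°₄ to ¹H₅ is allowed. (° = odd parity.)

Initial level: S=0, L=4, J=4, parity odd. Final level: S=0, L=5, J=5, parity even.
Parity must change: odd → even — passes.
ΔS = 0: S: 0 → 0 — passes.
ΔL = 0, ±1 (not L=0↔0): L: 4 → 5, ΔL = +1 — passes.
ΔJ = 0, ±1 (not J=0↔0): J: 4 → 5, ΔJ = +1 — passes.
All four E1 rules are satisfied.

allowed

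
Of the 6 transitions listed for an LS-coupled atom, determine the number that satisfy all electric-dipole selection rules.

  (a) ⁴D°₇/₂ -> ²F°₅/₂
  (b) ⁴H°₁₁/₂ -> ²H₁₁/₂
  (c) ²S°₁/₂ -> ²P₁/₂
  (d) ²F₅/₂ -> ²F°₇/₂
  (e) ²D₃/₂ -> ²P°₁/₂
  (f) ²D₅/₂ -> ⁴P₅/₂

(a) forbidden (parity, ΔS fail)
(b) forbidden (ΔS fails)
(c) allowed
(d) allowed
(e) allowed
(f) forbidden (parity, ΔS fail)
Total allowed: 3 of 6.

3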